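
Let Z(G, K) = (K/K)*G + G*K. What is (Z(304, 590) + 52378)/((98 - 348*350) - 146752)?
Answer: -116021/134227 ≈ -0.86436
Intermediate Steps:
Z(G, K) = G + G*K (Z(G, K) = 1*G + G*K = G + G*K)
(Z(304, 590) + 52378)/((98 - 348*350) - 146752) = (304*(1 + 590) + 52378)/((98 - 348*350) - 146752) = (304*591 + 52378)/((98 - 121800) - 146752) = (179664 + 52378)/(-121702 - 146752) = 232042/(-268454) = 232042*(-1/268454) = -116021/134227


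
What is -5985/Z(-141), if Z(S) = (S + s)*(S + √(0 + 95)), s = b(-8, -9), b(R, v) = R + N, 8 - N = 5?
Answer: -843885/2888756 - 5985*√95/2888756 ≈ -0.31232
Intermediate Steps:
N = 3 (N = 8 - 1*5 = 8 - 5 = 3)
b(R, v) = 3 + R (b(R, v) = R + 3 = 3 + R)
s = -5 (s = 3 - 8 = -5)
Z(S) = (-5 + S)*(S + √95) (Z(S) = (S - 5)*(S + √(0 + 95)) = (-5 + S)*(S + √95))
-5985/Z(-141) = -5985/((-141)² - 5*(-141) - 5*√95 - 141*√95) = -5985/(19881 + 705 - 5*√95 - 141*√95) = -5985/(20586 - 146*√95)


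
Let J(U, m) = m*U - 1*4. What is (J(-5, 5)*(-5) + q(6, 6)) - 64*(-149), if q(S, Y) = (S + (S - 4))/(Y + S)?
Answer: 29045/3 ≈ 9681.7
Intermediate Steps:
q(S, Y) = (-4 + 2*S)/(S + Y) (q(S, Y) = (S + (-4 + S))/(S + Y) = (-4 + 2*S)/(S + Y))
J(U, m) = -4 + U*m (J(U, m) = U*m - 4 = -4 + U*m)
(J(-5, 5)*(-5) + q(6, 6)) - 64*(-149) = ((-4 - 5*5)*(-5) + 2*(-2 + 6)/(6 + 6)) - 64*(-149) = ((-4 - 25)*(-5) + 2*4/12) + 9536 = (-29*(-5) + 2*(1/12)*4) + 9536 = (145 + ⅔) + 9536 = 437/3 + 9536 = 29045/3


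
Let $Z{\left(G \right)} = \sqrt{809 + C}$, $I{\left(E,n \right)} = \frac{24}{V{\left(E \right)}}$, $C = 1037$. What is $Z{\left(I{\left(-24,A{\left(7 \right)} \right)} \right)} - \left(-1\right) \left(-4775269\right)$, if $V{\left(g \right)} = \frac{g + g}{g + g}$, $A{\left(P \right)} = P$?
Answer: $-4775269 + \sqrt{1846} \approx -4.7752 \cdot 10^{6}$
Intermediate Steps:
$V{\left(g \right)} = 1$ ($V{\left(g \right)} = \frac{2 g}{2 g} = 2 g \frac{1}{2 g} = 1$)
$I{\left(E,n \right)} = 24$ ($I{\left(E,n \right)} = \frac{24}{1} = 24 \cdot 1 = 24$)
$Z{\left(G \right)} = \sqrt{1846}$ ($Z{\left(G \right)} = \sqrt{809 + 1037} = \sqrt{1846}$)
$Z{\left(I{\left(-24,A{\left(7 \right)} \right)} \right)} - \left(-1\right) \left(-4775269\right) = \sqrt{1846} - \left(-1\right) \left(-4775269\right) = \sqrt{1846} - 4775269 = -4775269 + \sqrt{1846}$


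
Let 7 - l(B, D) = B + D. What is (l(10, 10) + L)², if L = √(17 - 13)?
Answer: 121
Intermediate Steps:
l(B, D) = 7 - B - D (l(B, D) = 7 - (B + D) = 7 + (-B - D) = 7 - B - D)
L = 2 (L = √4 = 2)
(l(10, 10) + L)² = ((7 - 1*10 - 1*10) + 2)² = ((7 - 10 - 10) + 2)² = (-13 + 2)² = (-11)² = 121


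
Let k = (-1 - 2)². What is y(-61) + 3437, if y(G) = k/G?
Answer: 209648/61 ≈ 3436.9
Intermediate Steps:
k = 9 (k = (-3)² = 9)
y(G) = 9/G
y(-61) + 3437 = 9/(-61) + 3437 = 9*(-1/61) + 3437 = -9/61 + 3437 = 209648/61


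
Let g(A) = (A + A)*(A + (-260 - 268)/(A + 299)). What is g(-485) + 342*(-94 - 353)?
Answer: 9759496/31 ≈ 3.1482e+5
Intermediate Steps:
g(A) = 2*A*(A - 528/(299 + A)) (g(A) = (2*A)*(A - 528/(299 + A)) = 2*A*(A - 528/(299 + A)))
g(-485) + 342*(-94 - 353) = 2*(-485)*(-528 + (-485)**2 + 299*(-485))/(299 - 485) + 342*(-94 - 353) = 2*(-485)*(-528 + 235225 - 145015)/(-186) + 342*(-447) = 2*(-485)*(-1/186)*89682 - 152874 = 14498590/31 - 152874 = 9759496/31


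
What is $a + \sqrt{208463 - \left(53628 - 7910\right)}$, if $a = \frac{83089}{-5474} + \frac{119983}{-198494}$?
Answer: $- \frac{4287363727}{271639039} + 11 \sqrt{1345} \approx 387.63$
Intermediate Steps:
$a = - \frac{4287363727}{271639039}$ ($a = 83089 \left(- \frac{1}{5474}\right) + 119983 \left(- \frac{1}{198494}\right) = - \frac{83089}{5474} - \frac{119983}{198494} = - \frac{4287363727}{271639039} \approx -15.783$)
$a + \sqrt{208463 - \left(53628 - 7910\right)} = - \frac{4287363727}{271639039} + \sqrt{208463 - \left(53628 - 7910\right)} = - \frac{4287363727}{271639039} + \sqrt{208463 - 45718} = - \frac{4287363727}{271639039} + \sqrt{162745} = - \frac{4287363727}{271639039} + 11 \sqrt{1345}$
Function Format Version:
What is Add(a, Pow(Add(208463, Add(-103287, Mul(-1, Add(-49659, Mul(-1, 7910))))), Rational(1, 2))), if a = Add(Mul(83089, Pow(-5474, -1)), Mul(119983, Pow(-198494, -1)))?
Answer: Add(Rational(-4287363727, 271639039), Mul(11, Pow(1345, Rational(1, 2)))) ≈ 387.63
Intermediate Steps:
a = Rational(-4287363727, 271639039) (a = Add(Mul(83089, Rational(-1, 5474)), Mul(119983, Rational(-1, 198494))) = Add(Rational(-83089, 5474), Rational(-119983, 198494)) = Rational(-4287363727, 271639039) ≈ -15.783)
Add(a, Pow(Add(208463, Add(-103287, Mul(-1, Add(-49659, Mul(-1, 7910))))), Rational(1, 2))) = Add(Rational(-4287363727, 271639039), Pow(Add(208463, Add(-103287, Mul(-1, Add(-49659, Mul(-1, 7910))))), Rational(1, 2))) = Add(Rational(-4287363727, 271639039), Pow(Add(208463, Add(-103287, Mul(-1, Add(-49659, -7910)))), Rational(1, 2))) = Add(Rational(-4287363727, 271639039), Pow(Add(208463, Add(-103287, Mul(-1, -57569))), Rational(1, 2))) = Add(Rational(-4287363727, 271639039), Pow(Add(208463, Add(-103287, 57569)), Rational(1, 2))) = Add(Rational(-4287363727, 271639039), Pow(Add(208463, -45718), Rational(1, 2))) = Add(Rational(-4287363727, 271639039), Pow(162745, Rational(1, 2))) = Add(Rational(-4287363727, 271639039), Mul(11, Pow(1345, Rational(1, 2))))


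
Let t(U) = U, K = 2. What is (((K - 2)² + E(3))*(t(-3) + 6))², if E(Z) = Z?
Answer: 81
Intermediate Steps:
(((K - 2)² + E(3))*(t(-3) + 6))² = (((2 - 2)² + 3)*(-3 + 6))² = ((0² + 3)*3)² = ((0 + 3)*3)² = (3*3)² = 9² = 81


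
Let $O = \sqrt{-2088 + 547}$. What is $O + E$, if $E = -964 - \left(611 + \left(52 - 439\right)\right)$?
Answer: $-1188 + i \sqrt{1541} \approx -1188.0 + 39.256 i$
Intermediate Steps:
$O = i \sqrt{1541}$ ($O = \sqrt{-1541} = i \sqrt{1541} \approx 39.256 i$)
$E = -1188$ ($E = -964 - \left(611 + \left(52 - 439\right)\right) = -964 - \left(611 - 387\right) = -964 - 224 = -1188$)
$O + E = i \sqrt{1541} - 1188 = -1188 + i \sqrt{1541}$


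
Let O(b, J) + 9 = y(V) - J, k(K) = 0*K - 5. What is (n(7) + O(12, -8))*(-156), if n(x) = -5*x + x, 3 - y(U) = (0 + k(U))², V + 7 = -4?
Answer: 7956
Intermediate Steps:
k(K) = -5 (k(K) = 0 - 5 = -5)
V = -11 (V = -7 - 4 = -11)
y(U) = -22 (y(U) = 3 - (0 - 5)² = 3 - 1*(-5)² = 3 - 1*25 = 3 - 25 = -22)
n(x) = -4*x
O(b, J) = -31 - J (O(b, J) = -9 + (-22 - J) = -31 - J)
(n(7) + O(12, -8))*(-156) = (-4*7 + (-31 - 1*(-8)))*(-156) = (-28 + (-31 + 8))*(-156) = (-28 - 23)*(-156) = -51*(-156) = 7956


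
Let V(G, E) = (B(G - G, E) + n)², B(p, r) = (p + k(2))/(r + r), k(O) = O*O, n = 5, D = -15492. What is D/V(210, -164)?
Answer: -104168208/167281 ≈ -622.71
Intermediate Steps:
k(O) = O²
B(p, r) = (4 + p)/(2*r) (B(p, r) = (p + 2²)/(r + r) = (p + 4)/((2*r)) = (4 + p)*(1/(2*r)) = (4 + p)/(2*r))
V(G, E) = (5 + 2/E)² (V(G, E) = ((4 + (G - G))/(2*E) + 5)² = ((4 + 0)/(2*E) + 5)² = ((½)*4/E + 5)² = (2/E + 5)² = (5 + 2/E)²)
D/V(210, -164) = -15492*26896/(2 + 5*(-164))² = -15492*26896/(2 - 820)² = -15492/((1/26896)*(-818)²) = -15492/((1/26896)*669124) = -15492/167281/6724 = -15492*6724/167281 = -104168208/167281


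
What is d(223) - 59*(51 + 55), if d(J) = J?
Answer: -6031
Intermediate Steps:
d(223) - 59*(51 + 55) = 223 - 59*(51 + 55) = 223 - 59*106 = 223 - 1*6254 = 223 - 6254 = -6031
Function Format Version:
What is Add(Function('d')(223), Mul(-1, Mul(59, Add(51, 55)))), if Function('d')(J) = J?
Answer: -6031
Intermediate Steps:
Add(Function('d')(223), Mul(-1, Mul(59, Add(51, 55)))) = Add(223, Mul(-1, Mul(59, Add(51, 55)))) = Add(223, Mul(-1, Mul(59, 106))) = Add(223, Mul(-1, 6254)) = Add(223, -6254) = -6031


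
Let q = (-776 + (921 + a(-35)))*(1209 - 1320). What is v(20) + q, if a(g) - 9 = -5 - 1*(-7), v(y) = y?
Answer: -17296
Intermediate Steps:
a(g) = 11 (a(g) = 9 + (-5 - 1*(-7)) = 9 + (-5 + 7) = 9 + 2 = 11)
q = -17316 (q = (-776 + (921 + 11))*(1209 - 1320) = (-776 + 932)*(-111) = 156*(-111) = -17316)
v(20) + q = 20 - 17316 = -17296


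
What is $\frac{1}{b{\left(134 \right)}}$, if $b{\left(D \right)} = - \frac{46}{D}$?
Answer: $- \frac{67}{23} \approx -2.913$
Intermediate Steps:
$\frac{1}{b{\left(134 \right)}} = \frac{1}{\left(-46\right) \frac{1}{134}} = \frac{1}{- \frac{23}{67}} = - \frac{67}{23}$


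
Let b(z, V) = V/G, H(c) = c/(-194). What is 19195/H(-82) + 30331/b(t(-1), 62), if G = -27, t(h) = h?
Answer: 81862313/2542 ≈ 32204.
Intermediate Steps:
H(c) = -c/194 (H(c) = c*(-1/194) = -c/194)
b(z, V) = -V/27 (b(z, V) = V/(-27) = V*(-1/27) = -V/27)
19195/H(-82) + 30331/b(t(-1), 62) = 19195/((-1/194*(-82))) + 30331/((-1/27*62)) = 19195/(41/97) + 30331/(-62/27) = 19195*(97/41) + 30331*(-27/62) = 1861915/41 - 818937/62 = 81862313/2542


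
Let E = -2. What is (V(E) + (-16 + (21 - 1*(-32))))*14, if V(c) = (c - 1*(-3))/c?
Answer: 511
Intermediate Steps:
V(c) = (3 + c)/c (V(c) = (c + 3)/c = (3 + c)/c)
(V(E) + (-16 + (21 - 1*(-32))))*14 = ((3 - 2)/(-2) + (-16 + (21 - 1*(-32))))*14 = (-½*1 + (-16 + (21 + 32)))*14 = (-½ + (-16 + 53))*14 = (-½ + 37)*14 = (73/2)*14 = 511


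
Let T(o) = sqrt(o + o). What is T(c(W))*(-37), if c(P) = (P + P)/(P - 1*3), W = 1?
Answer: -37*I*sqrt(2) ≈ -52.326*I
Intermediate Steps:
c(P) = 2*P/(-3 + P) (c(P) = (2*P)/(P - 3) = (2*P)/(-3 + P) = 2*P/(-3 + P))
T(o) = sqrt(2)*sqrt(o) (T(o) = sqrt(2*o) = sqrt(2)*sqrt(o))
T(c(W))*(-37) = (sqrt(2)*sqrt(2*1/(-3 + 1)))*(-37) = (sqrt(2)*sqrt(2*1/(-2)))*(-37) = (sqrt(2)*sqrt(2*1*(-1/2)))*(-37) = (sqrt(2)*sqrt(-1))*(-37) = (sqrt(2)*I)*(-37) = (I*sqrt(2))*(-37) = -37*I*sqrt(2)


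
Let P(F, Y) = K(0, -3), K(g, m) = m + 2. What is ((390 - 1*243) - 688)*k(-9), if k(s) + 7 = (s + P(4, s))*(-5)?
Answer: -23263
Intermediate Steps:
K(g, m) = 2 + m
P(F, Y) = -1 (P(F, Y) = 2 - 3 = -1)
k(s) = -2 - 5*s (k(s) = -7 + (s - 1)*(-5) = -7 + (-1 + s)*(-5) = -7 + (5 - 5*s) = -2 - 5*s)
((390 - 1*243) - 688)*k(-9) = ((390 - 1*243) - 688)*(-2 - 5*(-9)) = ((390 - 243) - 688)*(-2 + 45) = (147 - 688)*43 = -541*43 = -23263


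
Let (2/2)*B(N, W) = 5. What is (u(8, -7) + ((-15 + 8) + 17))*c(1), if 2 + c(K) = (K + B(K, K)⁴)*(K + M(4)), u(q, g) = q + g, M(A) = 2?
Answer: 20636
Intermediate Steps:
B(N, W) = 5
u(q, g) = g + q
c(K) = -2 + (2 + K)*(625 + K) (c(K) = -2 + (K + 5⁴)*(K + 2) = -2 + (K + 625)*(2 + K) = -2 + (625 + K)*(2 + K) = -2 + (2 + K)*(625 + K))
(u(8, -7) + ((-15 + 8) + 17))*c(1) = ((-7 + 8) + ((-15 + 8) + 17))*(1248 + 1² + 627*1) = (1 + (-7 + 17))*(1248 + 1 + 627) = (1 + 10)*1876 = 11*1876 = 20636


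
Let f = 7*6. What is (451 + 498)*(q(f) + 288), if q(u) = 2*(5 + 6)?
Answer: 294190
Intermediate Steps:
f = 42
q(u) = 22 (q(u) = 2*11 = 22)
(451 + 498)*(q(f) + 288) = (451 + 498)*(22 + 288) = 949*310 = 294190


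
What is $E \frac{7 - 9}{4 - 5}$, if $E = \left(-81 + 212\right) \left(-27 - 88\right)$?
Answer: $-30130$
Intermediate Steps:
$E = -15065$ ($E = 131 \left(-115\right) = -15065$)
$E \frac{7 - 9}{4 - 5} = - 15065 \frac{7 - 9}{4 - 5} = - 15065 \left(- \frac{2}{-1}\right) = - 15065 \left(\left(-2\right) \left(-1\right)\right) = \left(-15065\right) 2 = -30130$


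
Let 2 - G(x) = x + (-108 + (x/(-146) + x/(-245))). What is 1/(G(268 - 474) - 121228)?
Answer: -17885/2162551393 ≈ -8.2703e-6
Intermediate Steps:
G(x) = 110 - 35379*x/35770 (G(x) = 2 - (x + (-108 + (x/(-146) + x/(-245)))) = 2 - (x + (-108 + (x*(-1/146) + x*(-1/245)))) = 2 - (x + (-108 + (-x/146 - x/245))) = 2 - (x + (-108 - 391*x/35770)) = 2 - (-108 + 35379*x/35770) = 2 + (108 - 35379*x/35770) = 110 - 35379*x/35770)
1/(G(268 - 474) - 121228) = 1/((110 - 35379*(268 - 474)/35770) - 121228) = 1/((110 - 35379/35770*(-206)) - 121228) = 1/((110 + 3644037/17885) - 121228) = 1/(5611387/17885 - 121228) = 1/(-2162551393/17885) = -17885/2162551393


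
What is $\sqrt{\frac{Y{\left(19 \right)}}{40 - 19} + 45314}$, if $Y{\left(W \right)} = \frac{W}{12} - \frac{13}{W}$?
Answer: $\frac{\sqrt{28856163721}}{798} \approx 212.87$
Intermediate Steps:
$Y{\left(W \right)} = - \frac{13}{W} + \frac{W}{12}$ ($Y{\left(W \right)} = W \frac{1}{12} - \frac{13}{W} = \frac{W}{12} - \frac{13}{W} = - \frac{13}{W} + \frac{W}{12}$)
$\sqrt{\frac{Y{\left(19 \right)}}{40 - 19} + 45314} = \sqrt{\frac{- \frac{13}{19} + \frac{1}{12} \cdot 19}{40 - 19} + 45314} = \sqrt{\frac{\left(-13\right) \frac{1}{19} + \frac{19}{12}}{21} + 45314} = \sqrt{\left(- \frac{13}{19} + \frac{19}{12}\right) \frac{1}{21} + 45314} = \sqrt{\frac{205}{228} \cdot \frac{1}{21} + 45314} = \sqrt{\frac{205}{4788} + 45314} = \sqrt{\frac{216963637}{4788}} = \frac{\sqrt{28856163721}}{798}$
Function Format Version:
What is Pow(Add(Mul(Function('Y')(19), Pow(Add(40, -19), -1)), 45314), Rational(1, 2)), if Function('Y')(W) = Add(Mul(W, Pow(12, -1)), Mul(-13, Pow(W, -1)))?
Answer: Mul(Rational(1, 798), Pow(28856163721, Rational(1, 2))) ≈ 212.87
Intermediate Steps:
Function('Y')(W) = Add(Mul(-13, Pow(W, -1)), Mul(Rational(1, 12), W)) (Function('Y')(W) = Add(Mul(W, Rational(1, 12)), Mul(-13, Pow(W, -1))) = Add(Mul(Rational(1, 12), W), Mul(-13, Pow(W, -1))) = Add(Mul(-13, Pow(W, -1)), Mul(Rational(1, 12), W)))
Pow(Add(Mul(Function('Y')(19), Pow(Add(40, -19), -1)), 45314), Rational(1, 2)) = Pow(Add(Mul(Add(Mul(-13, Pow(19, -1)), Mul(Rational(1, 12), 19)), Pow(Add(40, -19), -1)), 45314), Rational(1, 2)) = Pow(Add(Mul(Add(Mul(-13, Rational(1, 19)), Rational(19, 12)), Pow(21, -1)), 45314), Rational(1, 2)) = Pow(Add(Mul(Add(Rational(-13, 19), Rational(19, 12)), Rational(1, 21)), 45314), Rational(1, 2)) = Pow(Add(Mul(Rational(205, 228), Rational(1, 21)), 45314), Rational(1, 2)) = Pow(Add(Rational(205, 4788), 45314), Rational(1, 2)) = Pow(Rational(216963637, 4788), Rational(1, 2)) = Mul(Rational(1, 798), Pow(28856163721, Rational(1, 2)))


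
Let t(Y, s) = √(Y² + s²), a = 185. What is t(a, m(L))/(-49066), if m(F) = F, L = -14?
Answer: -√34421/49066 ≈ -0.0037812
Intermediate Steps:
t(a, m(L))/(-49066) = √(185² + (-14)²)/(-49066) = √(34225 + 196)*(-1/49066) = √34421*(-1/49066) = -√34421/49066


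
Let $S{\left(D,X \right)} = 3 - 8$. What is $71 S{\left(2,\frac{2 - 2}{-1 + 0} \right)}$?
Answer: $-355$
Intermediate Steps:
$S{\left(D,X \right)} = -5$
$71 S{\left(2,\frac{2 - 2}{-1 + 0} \right)} = 71 \left(-5\right) = -355$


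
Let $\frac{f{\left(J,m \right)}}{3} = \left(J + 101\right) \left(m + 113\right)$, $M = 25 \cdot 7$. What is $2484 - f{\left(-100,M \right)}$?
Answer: $1620$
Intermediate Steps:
$M = 175$
$f{\left(J,m \right)} = 3 \left(101 + J\right) \left(113 + m\right)$ ($f{\left(J,m \right)} = 3 \left(J + 101\right) \left(m + 113\right) = 3 \left(101 + J\right) \left(113 + m\right)$)
$2484 - f{\left(-100,M \right)} = 2484 - \left(34239 + 303 \cdot 175 + 339 \left(-100\right) + 3 \left(-100\right) 175\right) = 2484 - \left(34239 + 53025 - 33900 - 52500\right) = 2484 - 864 = 1620$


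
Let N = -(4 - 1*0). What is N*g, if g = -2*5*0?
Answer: 0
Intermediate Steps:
g = 0 (g = -10*0 = 0)
N = -4 (N = -(4 + 0) = -1*4 = -4)
N*g = -4*0 = 0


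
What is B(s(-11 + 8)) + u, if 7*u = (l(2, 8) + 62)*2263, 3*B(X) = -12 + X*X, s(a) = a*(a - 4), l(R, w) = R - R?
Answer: 141307/7 ≈ 20187.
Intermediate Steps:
l(R, w) = 0
s(a) = a*(-4 + a)
B(X) = -4 + X**2/3 (B(X) = (-12 + X*X)/3 = (-12 + X**2)/3 = -4 + X**2/3)
u = 140306/7 (u = ((0 + 62)*2263)/7 = (62*2263)/7 = (1/7)*140306 = 140306/7 ≈ 20044.)
B(s(-11 + 8)) + u = (-4 + ((-11 + 8)*(-4 + (-11 + 8)))**2/3) + 140306/7 = (-4 + (-3*(-4 - 3))**2/3) + 140306/7 = (-4 + (-3*(-7))**2/3) + 140306/7 = (-4 + (1/3)*21**2) + 140306/7 = (-4 + (1/3)*441) + 140306/7 = (-4 + 147) + 140306/7 = 143 + 140306/7 = 141307/7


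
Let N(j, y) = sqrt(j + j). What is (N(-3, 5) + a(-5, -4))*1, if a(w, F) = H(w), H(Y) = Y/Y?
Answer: 1 + I*sqrt(6) ≈ 1.0 + 2.4495*I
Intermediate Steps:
H(Y) = 1
N(j, y) = sqrt(2)*sqrt(j) (N(j, y) = sqrt(2*j) = sqrt(2)*sqrt(j))
a(w, F) = 1
(N(-3, 5) + a(-5, -4))*1 = (sqrt(2)*sqrt(-3) + 1)*1 = (sqrt(2)*(I*sqrt(3)) + 1)*1 = (I*sqrt(6) + 1)*1 = (1 + I*sqrt(6))*1 = 1 + I*sqrt(6)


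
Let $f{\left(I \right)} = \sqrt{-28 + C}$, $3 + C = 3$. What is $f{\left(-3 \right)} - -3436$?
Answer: $3436 + 2 i \sqrt{7} \approx 3436.0 + 5.2915 i$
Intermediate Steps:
$C = 0$ ($C = -3 + 3 = 0$)
$f{\left(I \right)} = 2 i \sqrt{7}$ ($f{\left(I \right)} = \sqrt{-28 + 0} = \sqrt{-28} = 2 i \sqrt{7}$)
$f{\left(-3 \right)} - -3436 = 2 i \sqrt{7} - -3436 = 2 i \sqrt{7} + 3436 = 3436 + 2 i \sqrt{7}$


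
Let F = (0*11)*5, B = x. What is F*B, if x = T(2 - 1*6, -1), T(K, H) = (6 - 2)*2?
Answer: 0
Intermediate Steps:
T(K, H) = 8 (T(K, H) = 4*2 = 8)
x = 8
B = 8
F = 0 (F = 0*5 = 0)
F*B = 0*8 = 0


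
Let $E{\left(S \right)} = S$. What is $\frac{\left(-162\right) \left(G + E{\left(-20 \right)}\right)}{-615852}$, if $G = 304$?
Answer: $\frac{1278}{17107} \approx 0.074706$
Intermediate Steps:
$\frac{\left(-162\right) \left(G + E{\left(-20 \right)}\right)}{-615852} = \frac{\left(-162\right) \left(304 - 20\right)}{-615852} = \left(-162\right) 284 \left(- \frac{1}{615852}\right) = \left(-46008\right) \left(- \frac{1}{615852}\right) = \frac{1278}{17107}$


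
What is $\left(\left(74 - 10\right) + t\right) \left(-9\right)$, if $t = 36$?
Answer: $-900$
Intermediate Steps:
$\left(\left(74 - 10\right) + t\right) \left(-9\right) = \left(\left(74 - 10\right) + 36\right) \left(-9\right) = \left(64 + 36\right) \left(-9\right) = 100 \left(-9\right) = -900$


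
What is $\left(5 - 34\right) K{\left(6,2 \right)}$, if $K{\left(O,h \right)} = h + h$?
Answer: $-116$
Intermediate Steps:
$K{\left(O,h \right)} = 2 h$
$\left(5 - 34\right) K{\left(6,2 \right)} = \left(5 - 34\right) 2 \cdot 2 = \left(-29\right) 4 = -116$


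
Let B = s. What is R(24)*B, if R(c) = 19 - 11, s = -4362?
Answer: -34896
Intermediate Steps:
R(c) = 8
B = -4362
R(24)*B = 8*(-4362) = -34896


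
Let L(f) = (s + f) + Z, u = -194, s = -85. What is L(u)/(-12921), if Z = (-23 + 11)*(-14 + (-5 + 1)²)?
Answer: 101/4307 ≈ 0.023450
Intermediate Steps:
Z = -24 (Z = -12*(-14 + (-4)²) = -12*(-14 + 16) = -12*2 = -24)
L(f) = -109 + f (L(f) = (-85 + f) - 24 = -109 + f)
L(u)/(-12921) = (-109 - 194)/(-12921) = -303*(-1/12921) = 101/4307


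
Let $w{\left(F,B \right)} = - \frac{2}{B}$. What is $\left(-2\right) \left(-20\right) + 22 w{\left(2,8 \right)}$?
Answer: $\frac{69}{2} \approx 34.5$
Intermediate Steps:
$\left(-2\right) \left(-20\right) + 22 w{\left(2,8 \right)} = \left(-2\right) \left(-20\right) + 22 \left(- \frac{2}{8}\right) = 40 + 22 \left(\left(-2\right) \frac{1}{8}\right) = 40 + 22 \left(- \frac{1}{4}\right) = 40 - \frac{11}{2} = \frac{69}{2}$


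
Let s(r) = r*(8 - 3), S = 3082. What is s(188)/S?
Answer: 470/1541 ≈ 0.30500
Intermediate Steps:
s(r) = 5*r (s(r) = r*5 = 5*r)
s(188)/S = (5*188)/3082 = 940*(1/3082) = 470/1541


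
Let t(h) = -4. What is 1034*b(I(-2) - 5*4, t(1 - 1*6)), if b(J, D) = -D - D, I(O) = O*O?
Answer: 8272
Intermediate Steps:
I(O) = O**2
b(J, D) = -2*D
1034*b(I(-2) - 5*4, t(1 - 1*6)) = 1034*(-2*(-4)) = 1034*8 = 8272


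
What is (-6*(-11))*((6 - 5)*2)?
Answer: 132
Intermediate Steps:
(-6*(-11))*((6 - 5)*2) = 66*(1*2) = 66*2 = 132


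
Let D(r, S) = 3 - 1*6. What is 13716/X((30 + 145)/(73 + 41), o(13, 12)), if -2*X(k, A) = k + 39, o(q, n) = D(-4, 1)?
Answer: -3127248/4621 ≈ -676.75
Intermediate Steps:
D(r, S) = -3 (D(r, S) = 3 - 6 = -3)
o(q, n) = -3
X(k, A) = -39/2 - k/2 (X(k, A) = -(k + 39)/2 = -(39 + k)/2 = -39/2 - k/2)
13716/X((30 + 145)/(73 + 41), o(13, 12)) = 13716/(-39/2 - (30 + 145)/(2*(73 + 41))) = 13716/(-39/2 - 175/(2*114)) = 13716/(-39/2 - 1/2*175/114) = 13716/(-39/2 - 175/228) = 13716/(-4621/228) = 13716*(-228/4621) = -3127248/4621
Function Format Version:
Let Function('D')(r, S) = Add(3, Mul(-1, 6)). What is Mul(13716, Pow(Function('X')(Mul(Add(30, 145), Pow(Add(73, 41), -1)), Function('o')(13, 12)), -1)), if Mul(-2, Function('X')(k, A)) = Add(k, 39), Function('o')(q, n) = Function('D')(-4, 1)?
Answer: Rational(-3127248, 4621) ≈ -676.75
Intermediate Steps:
Function('D')(r, S) = -3 (Function('D')(r, S) = Add(3, -6) = -3)
Function('o')(q, n) = -3
Function('X')(k, A) = Add(Rational(-39, 2), Mul(Rational(-1, 2), k)) (Function('X')(k, A) = Mul(Rational(-1, 2), Add(k, 39)) = Mul(Rational(-1, 2), Add(39, k)) = Add(Rational(-39, 2), Mul(Rational(-1, 2), k)))
Mul(13716, Pow(Function('X')(Mul(Add(30, 145), Pow(Add(73, 41), -1)), Function('o')(13, 12)), -1)) = Mul(13716, Pow(Add(Rational(-39, 2), Mul(Rational(-1, 2), Mul(Add(30, 145), Pow(Add(73, 41), -1)))), -1)) = Mul(13716, Pow(Add(Rational(-39, 2), Mul(Rational(-1, 2), Mul(175, Pow(114, -1)))), -1)) = Mul(13716, Pow(Add(Rational(-39, 2), Mul(Rational(-1, 2), Mul(175, Rational(1, 114)))), -1)) = Mul(13716, Pow(Add(Rational(-39, 2), Mul(Rational(-1, 2), Rational(175, 114))), -1)) = Mul(13716, Pow(Add(Rational(-39, 2), Rational(-175, 228)), -1)) = Mul(13716, Pow(Rational(-4621, 228), -1)) = Mul(13716, Rational(-228, 4621)) = Rational(-3127248, 4621)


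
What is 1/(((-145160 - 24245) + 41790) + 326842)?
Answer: 1/199227 ≈ 5.0194e-6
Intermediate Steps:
1/(((-145160 - 24245) + 41790) + 326842) = 1/((-169405 + 41790) + 326842) = 1/(-127615 + 326842) = 1/199227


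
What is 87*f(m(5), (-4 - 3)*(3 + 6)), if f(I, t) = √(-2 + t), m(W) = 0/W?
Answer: 87*I*√65 ≈ 701.42*I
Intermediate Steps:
m(W) = 0
87*f(m(5), (-4 - 3)*(3 + 6)) = 87*√(-2 + (-4 - 3)*(3 + 6)) = 87*√(-2 - 7*9) = 87*√(-2 - 63) = 87*√(-65) = 87*(I*√65) = 87*I*√65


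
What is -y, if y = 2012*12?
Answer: -24144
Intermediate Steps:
y = 24144
-y = -1*24144 = -24144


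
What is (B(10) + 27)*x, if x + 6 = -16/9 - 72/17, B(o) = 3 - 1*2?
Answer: -51464/153 ≈ -336.37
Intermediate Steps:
B(o) = 1 (B(o) = 3 - 2 = 1)
x = -1838/153 (x = -6 + (-16/9 - 72/17) = -6 - 920/153 = -1838/153 ≈ -12.013)
(B(10) + 27)*x = (1 + 27)*(-1838/153) = 28*(-1838/153) = -51464/153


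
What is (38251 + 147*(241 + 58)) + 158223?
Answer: 240427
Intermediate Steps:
(38251 + 147*(241 + 58)) + 158223 = (38251 + 147*299) + 158223 = (38251 + 43953) + 158223 = 82204 + 158223 = 240427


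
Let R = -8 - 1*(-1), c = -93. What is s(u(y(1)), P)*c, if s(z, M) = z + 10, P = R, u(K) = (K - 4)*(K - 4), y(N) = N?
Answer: -1767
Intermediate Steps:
u(K) = (-4 + K)² (u(K) = (-4 + K)*(-4 + K) = (-4 + K)²)
R = -7 (R = -8 + 1 = -7)
P = -7
s(z, M) = 10 + z
s(u(y(1)), P)*c = (10 + (-4 + 1)²)*(-93) = (10 + (-3)²)*(-93) = (10 + 9)*(-93) = 19*(-93) = -1767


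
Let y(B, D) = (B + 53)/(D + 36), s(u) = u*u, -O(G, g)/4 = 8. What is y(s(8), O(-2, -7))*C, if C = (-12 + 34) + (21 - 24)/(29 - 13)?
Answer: 40833/64 ≈ 638.02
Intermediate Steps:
O(G, g) = -32 (O(G, g) = -4*8 = -32)
s(u) = u**2
y(B, D) = (53 + B)/(36 + D)
C = 349/16 (C = 22 - 3/16 = 349/16 ≈ 21.813)
y(s(8), O(-2, -7))*C = ((53 + 8**2)/(36 - 32))*(349/16) = ((53 + 64)/4)*(349/16) = ((1/4)*117)*(349/16) = (117/4)*(349/16) = 40833/64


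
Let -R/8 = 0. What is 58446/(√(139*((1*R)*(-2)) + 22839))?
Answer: 19482*√22839/7613 ≈ 386.74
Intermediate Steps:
R = 0 (R = -8*0 = 0)
58446/(√(139*((1*R)*(-2)) + 22839)) = 58446/(√(139*((1*0)*(-2)) + 22839)) = 58446/(√(139*(0*(-2)) + 22839)) = 58446/(√(139*0 + 22839)) = 58446/(√(0 + 22839)) = 58446/(√22839) = 58446*(√22839/22839) = 19482*√22839/7613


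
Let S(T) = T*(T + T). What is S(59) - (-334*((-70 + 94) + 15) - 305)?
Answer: 20293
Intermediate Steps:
S(T) = 2*T² (S(T) = T*(2*T) = 2*T²)
S(59) - (-334*((-70 + 94) + 15) - 305) = 2*59² - (-334*((-70 + 94) + 15) - 305) = 2*3481 - (-334*(24 + 15) - 305) = 6962 - (-334*39 - 305) = 6962 - (-13026 - 305) = 6962 - 1*(-13331) = 6962 + 13331 = 20293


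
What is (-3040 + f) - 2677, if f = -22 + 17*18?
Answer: -5433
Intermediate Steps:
f = 284 (f = -22 + 306 = 284)
(-3040 + f) - 2677 = (-3040 + 284) - 2677 = -2756 - 2677 = -5433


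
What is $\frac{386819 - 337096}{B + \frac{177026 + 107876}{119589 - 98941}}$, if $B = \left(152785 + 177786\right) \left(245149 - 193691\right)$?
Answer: $\frac{513340252}{175616634618283} \approx 2.9231 \cdot 10^{-6}$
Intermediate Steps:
$B = 17010522518$ ($B = 330571 \cdot 51458 = 17010522518$)
$\frac{386819 - 337096}{B + \frac{177026 + 107876}{119589 - 98941}} = \frac{386819 - 337096}{17010522518 + \frac{177026 + 107876}{119589 - 98941}} = \frac{49723}{17010522518 + \frac{284902}{20648}} = \frac{49723}{17010522518 + 284902 \cdot \frac{1}{20648}} = \frac{49723}{17010522518 + \frac{142451}{10324}} = \frac{49723}{\frac{175616634618283}{10324}} = 49723 \cdot \frac{10324}{175616634618283} = \frac{513340252}{175616634618283}$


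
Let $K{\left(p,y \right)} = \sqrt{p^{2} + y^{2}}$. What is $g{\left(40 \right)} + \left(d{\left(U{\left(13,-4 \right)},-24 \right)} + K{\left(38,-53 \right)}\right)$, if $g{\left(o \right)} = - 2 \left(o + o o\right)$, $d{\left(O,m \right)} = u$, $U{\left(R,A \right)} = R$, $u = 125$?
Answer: $-3155 + \sqrt{4253} \approx -3089.8$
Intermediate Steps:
$d{\left(O,m \right)} = 125$
$g{\left(o \right)} = - 2 o - 2 o^{2}$ ($g{\left(o \right)} = - 2 \left(o + o^{2}\right) = - 2 o - 2 o^{2}$)
$g{\left(40 \right)} + \left(d{\left(U{\left(13,-4 \right)},-24 \right)} + K{\left(38,-53 \right)}\right) = \left(-2\right) 40 \left(1 + 40\right) + \left(125 + \sqrt{38^{2} + \left(-53\right)^{2}}\right) = \left(-2\right) 40 \cdot 41 + \left(125 + \sqrt{1444 + 2809}\right) = -3280 + \left(125 + \sqrt{4253}\right) = -3155 + \sqrt{4253}$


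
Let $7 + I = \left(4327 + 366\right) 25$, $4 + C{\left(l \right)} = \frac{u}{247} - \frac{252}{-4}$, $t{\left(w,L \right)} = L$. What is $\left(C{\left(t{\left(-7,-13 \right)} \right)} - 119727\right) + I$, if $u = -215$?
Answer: $- \frac{580665}{247} \approx -2350.9$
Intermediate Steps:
$C{\left(l \right)} = \frac{14358}{247}$ ($C{\left(l \right)} = -4 - \left(-63 + \frac{215}{247}\right) = -4 - - \frac{15346}{247} = -4 + \left(- \frac{215}{247} + 63\right) = -4 + \frac{15346}{247} = \frac{14358}{247}$)
$I = 117318$ ($I = -7 + \left(4327 + 366\right) 25 = -7 + 4693 \cdot 25 = -7 + 117325 = 117318$)
$\left(C{\left(t{\left(-7,-13 \right)} \right)} - 119727\right) + I = \left(\frac{14358}{247} - 119727\right) + 117318 = - \frac{29558211}{247} + 117318 = - \frac{580665}{247}$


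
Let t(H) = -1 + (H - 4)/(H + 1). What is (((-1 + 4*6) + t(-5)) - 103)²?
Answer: 99225/16 ≈ 6201.6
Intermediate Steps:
t(H) = -1 + (-4 + H)/(1 + H)
(((-1 + 4*6) + t(-5)) - 103)² = (((-1 + 4*6) - 5/(1 - 5)) - 103)² = (((-1 + 24) - 5/(-4)) - 103)² = ((23 - 5*(-¼)) - 103)² = ((23 + 5/4) - 103)² = (97/4 - 103)² = (-315/4)² = 99225/16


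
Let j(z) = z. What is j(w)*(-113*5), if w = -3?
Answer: 1695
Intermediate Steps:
j(w)*(-113*5) = -(-339)*5 = -3*(-565) = 1695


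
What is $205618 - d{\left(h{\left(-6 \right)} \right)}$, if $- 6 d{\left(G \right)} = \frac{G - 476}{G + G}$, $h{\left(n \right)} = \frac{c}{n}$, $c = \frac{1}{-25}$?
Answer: $\frac{2396017}{12} \approx 1.9967 \cdot 10^{5}$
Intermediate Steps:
$c = - \frac{1}{25} \approx -0.04$
$h{\left(n \right)} = - \frac{1}{25 n}$
$d{\left(G \right)} = - \frac{-476 + G}{12 G}$ ($d{\left(G \right)} = - \frac{\left(G - 476\right) \frac{1}{G + G}}{6} = - \frac{\left(-476 + G\right) \frac{1}{2 G}}{6} = - \frac{\frac{1}{2} \frac{1}{G} \left(-476 + G\right)}{6} = - \frac{-476 + G}{12 G}$)
$205618 - d{\left(h{\left(-6 \right)} \right)} = 205618 - \frac{476 - - \frac{1}{25 \left(-6\right)}}{12 \left(- \frac{1}{25 \left(-6\right)}\right)} = 205618 - \frac{476 - \left(- \frac{1}{25}\right) \left(- \frac{1}{6}\right)}{12 \left(\left(- \frac{1}{25}\right) \left(- \frac{1}{6}\right)\right)} = 205618 - \frac{\frac{1}{\frac{1}{150}} \left(476 - \frac{1}{150}\right)}{12} = 205618 - \frac{1}{12} \cdot 150 \left(476 - \frac{1}{150}\right) = 205618 - \frac{1}{12} \cdot 150 \cdot \frac{71399}{150} = 205618 - \frac{71399}{12} = \frac{2396017}{12}$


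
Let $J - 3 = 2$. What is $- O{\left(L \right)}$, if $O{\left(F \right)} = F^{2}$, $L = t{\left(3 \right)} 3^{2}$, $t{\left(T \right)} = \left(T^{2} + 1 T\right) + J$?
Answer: $-23409$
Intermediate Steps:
$J = 5$ ($J = 3 + 2 = 5$)
$t{\left(T \right)} = 5 + T + T^{2}$ ($t{\left(T \right)} = \left(T^{2} + 1 T\right) + 5 = \left(T^{2} + T\right) + 5 = \left(T + T^{2}\right) + 5 = 5 + T + T^{2}$)
$L = 153$ ($L = \left(5 + 3 + 3^{2}\right) 3^{2} = \left(5 + 3 + 9\right) 9 = 17 \cdot 9 = 153$)
$- O{\left(L \right)} = - 153^{2} = \left(-1\right) 23409 = -23409$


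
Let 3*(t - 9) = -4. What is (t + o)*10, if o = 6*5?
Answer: 1130/3 ≈ 376.67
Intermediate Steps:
t = 23/3 (t = 9 + (1/3)*(-4) = 9 - 4/3 = 23/3 ≈ 7.6667)
o = 30
(t + o)*10 = (23/3 + 30)*10 = (113/3)*10 = 1130/3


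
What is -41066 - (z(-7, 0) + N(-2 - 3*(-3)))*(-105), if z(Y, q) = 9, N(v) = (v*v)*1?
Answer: -34976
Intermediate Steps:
N(v) = v² (N(v) = v²*1 = v²)
-41066 - (z(-7, 0) + N(-2 - 3*(-3)))*(-105) = -41066 - (9 + (-2 - 3*(-3))²)*(-105) = -41066 - (9 + (-2 + 9)²)*(-105) = -41066 - (9 + 7²)*(-105) = -41066 - (9 + 49)*(-105) = -41066 - 58*(-105) = -41066 - 1*(-6090) = -41066 + 6090 = -34976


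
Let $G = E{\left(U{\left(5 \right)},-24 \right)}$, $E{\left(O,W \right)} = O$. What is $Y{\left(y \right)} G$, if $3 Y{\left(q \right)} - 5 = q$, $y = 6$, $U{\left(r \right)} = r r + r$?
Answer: $110$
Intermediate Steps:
$U{\left(r \right)} = r + r^{2}$ ($U{\left(r \right)} = r^{2} + r = r + r^{2}$)
$Y{\left(q \right)} = \frac{5}{3} + \frac{q}{3}$
$G = 30$ ($G = 5 \left(1 + 5\right) = 5 \cdot 6 = 30$)
$Y{\left(y \right)} G = \left(\frac{5}{3} + \frac{1}{3} \cdot 6\right) 30 = \left(\frac{5}{3} + 2\right) 30 = \frac{11}{3} \cdot 30 = 110$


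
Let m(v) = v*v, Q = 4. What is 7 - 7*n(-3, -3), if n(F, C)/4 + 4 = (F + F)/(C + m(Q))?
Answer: 1715/13 ≈ 131.92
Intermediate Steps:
m(v) = v²
n(F, C) = -16 + 8*F/(16 + C) (n(F, C) = -16 + 4*((F + F)/(C + 4²)) = -16 + 4*((2*F)/(C + 16)) = -16 + 4*((2*F)/(16 + C)) = -16 + 4*(2*F/(16 + C)) = -16 + 8*F/(16 + C))
7 - 7*n(-3, -3) = 7 - 56*(-32 - 3 - 2*(-3))/(16 - 3) = 7 - 56*(-32 - 3 + 6)/13 = 7 - 56*(-29)/13 = 7 - 7*(-232/13) = 7 + 1624/13 = 1715/13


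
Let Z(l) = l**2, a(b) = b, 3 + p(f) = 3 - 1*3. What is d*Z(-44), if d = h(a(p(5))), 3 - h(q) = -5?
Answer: 15488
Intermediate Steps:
p(f) = -3 (p(f) = -3 + (3 - 1*3) = -3 + (3 - 3) = -3 + 0 = -3)
h(q) = 8 (h(q) = 3 - 1*(-5) = 3 + 5 = 8)
d = 8
d*Z(-44) = 8*(-44)**2 = 8*1936 = 15488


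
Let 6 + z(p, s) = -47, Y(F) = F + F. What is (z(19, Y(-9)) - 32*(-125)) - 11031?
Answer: -7084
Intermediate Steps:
Y(F) = 2*F
z(p, s) = -53 (z(p, s) = -6 - 47 = -53)
(z(19, Y(-9)) - 32*(-125)) - 11031 = (-53 - 32*(-125)) - 11031 = (-53 + 4000) - 11031 = 3947 - 11031 = -7084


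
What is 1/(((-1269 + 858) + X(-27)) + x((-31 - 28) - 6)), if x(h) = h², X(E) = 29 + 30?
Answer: 1/3873 ≈ 0.00025820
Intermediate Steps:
X(E) = 59
1/(((-1269 + 858) + X(-27)) + x((-31 - 28) - 6)) = 1/(((-1269 + 858) + 59) + ((-31 - 28) - 6)²) = 1/((-411 + 59) + (-59 - 6)²) = 1/(-352 + (-65)²) = 1/(-352 + 4225) = 1/3873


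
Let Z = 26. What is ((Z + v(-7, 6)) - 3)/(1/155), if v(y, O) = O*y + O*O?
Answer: 2635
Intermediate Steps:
v(y, O) = O² + O*y (v(y, O) = O*y + O² = O² + O*y)
((Z + v(-7, 6)) - 3)/(1/155) = ((26 + 6*(6 - 7)) - 3)/(1/155) = ((26 + 6*(-1)) - 3)/(1/155) = 155*((26 - 6) - 3) = 155*(20 - 3) = 155*17 = 2635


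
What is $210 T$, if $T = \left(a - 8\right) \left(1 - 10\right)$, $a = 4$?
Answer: $7560$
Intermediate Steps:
$T = 36$ ($T = \left(4 - 8\right) \left(1 - 10\right) = \left(-4\right) \left(-9\right) = 36$)
$210 T = 210 \cdot 36 = 7560$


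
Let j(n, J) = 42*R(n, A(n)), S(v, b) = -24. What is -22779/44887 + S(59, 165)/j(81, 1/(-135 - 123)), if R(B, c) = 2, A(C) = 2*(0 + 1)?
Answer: -249227/314209 ≈ -0.79319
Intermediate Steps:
A(C) = 2 (A(C) = 2*1 = 2)
j(n, J) = 84 (j(n, J) = 42*2 = 84)
-22779/44887 + S(59, 165)/j(81, 1/(-135 - 123)) = -22779/44887 - 24/84 = -22779*1/44887 - 24*1/84 = -22779/44887 - 2/7 = -249227/314209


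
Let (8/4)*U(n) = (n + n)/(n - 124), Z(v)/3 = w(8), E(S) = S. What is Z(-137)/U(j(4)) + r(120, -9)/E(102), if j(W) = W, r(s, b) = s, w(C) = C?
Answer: -12220/17 ≈ -718.82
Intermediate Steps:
Z(v) = 24 (Z(v) = 3*8 = 24)
U(n) = n/(-124 + n) (U(n) = ((n + n)/(n - 124))/2 = ((2*n)/(-124 + n))/2 = (2*n/(-124 + n))/2 = n/(-124 + n))
Z(-137)/U(j(4)) + r(120, -9)/E(102) = 24/((4/(-124 + 4))) + 120/102 = 24/((4/(-120))) + 120*(1/102) = 24/((4*(-1/120))) + 20/17 = 24/(-1/30) + 20/17 = 24*(-30) + 20/17 = -720 + 20/17 = -12220/17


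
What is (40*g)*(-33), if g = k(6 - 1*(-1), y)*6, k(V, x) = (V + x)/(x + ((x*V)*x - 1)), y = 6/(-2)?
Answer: -31680/59 ≈ -536.95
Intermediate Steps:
y = -3 (y = 6*(-½) = -3)
k(V, x) = (V + x)/(-1 + x + V*x²) (k(V, x) = (V + x)/(x + ((V*x)*x - 1)) = (V + x)/(x + (V*x² - 1)) = (V + x)/(x + (-1 + V*x²)) = (V + x)/(-1 + x + V*x²))
g = 24/59 (g = (((6 - 1*(-1)) - 3)/(-1 - 3 + (6 - 1*(-1))*(-3)²))*6 = (((6 + 1) - 3)/(-1 - 3 + (6 + 1)*9))*6 = ((7 - 3)/(-1 - 3 + 7*9))*6 = (4/(-1 - 3 + 63))*6 = (4/59)*6 = 24/59 ≈ 0.40678)
(40*g)*(-33) = (40*(24/59))*(-33) = (960/59)*(-33) = -31680/59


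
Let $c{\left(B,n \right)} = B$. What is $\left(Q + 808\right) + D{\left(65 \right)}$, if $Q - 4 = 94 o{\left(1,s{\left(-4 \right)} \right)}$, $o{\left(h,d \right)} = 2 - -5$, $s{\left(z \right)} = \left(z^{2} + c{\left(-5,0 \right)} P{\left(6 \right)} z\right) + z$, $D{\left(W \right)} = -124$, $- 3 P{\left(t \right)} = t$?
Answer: $1346$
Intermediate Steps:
$P{\left(t \right)} = - \frac{t}{3}$
$s{\left(z \right)} = z^{2} + 11 z$ ($s{\left(z \right)} = \left(z^{2} + - 5 \left(\left(- \frac{1}{3}\right) 6\right) z\right) + z = \left(z^{2} + \left(-5\right) \left(-2\right) z\right) + z = \left(z^{2} + 10 z\right) + z = z^{2} + 11 z$)
$o{\left(h,d \right)} = 7$ ($o{\left(h,d \right)} = 2 + 5 = 7$)
$Q = 662$ ($Q = 4 + 94 \cdot 7 = 4 + 658 = 662$)
$\left(Q + 808\right) + D{\left(65 \right)} = \left(662 + 808\right) - 124 = 1470 - 124 = 1346$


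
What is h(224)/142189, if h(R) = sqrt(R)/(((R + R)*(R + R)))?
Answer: sqrt(14)/7134475264 ≈ 5.2445e-10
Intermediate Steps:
h(R) = 1/(4*R**(3/2)) (h(R) = sqrt(R)/(((2*R)*(2*R))) = sqrt(R)/((4*R**2)) = (1/(4*R**2))*sqrt(R) = 1/(4*R**(3/2)))
h(224)/142189 = (1/(4*224**(3/2)))/142189 = ((sqrt(14)/12544)/4)*(1/142189) = (sqrt(14)/50176)*(1/142189) = sqrt(14)/7134475264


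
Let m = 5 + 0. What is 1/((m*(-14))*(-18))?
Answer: 1/1260 ≈ 0.00079365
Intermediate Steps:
m = 5
1/((m*(-14))*(-18)) = 1/((5*(-14))*(-18)) = 1/(-70*(-18)) = 1/1260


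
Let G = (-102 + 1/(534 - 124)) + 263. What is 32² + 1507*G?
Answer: 99898417/410 ≈ 2.4365e+5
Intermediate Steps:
G = 66011/410 (G = (-102 + 1/410) + 263 = -41819/410 + 263 = 66011/410 ≈ 161.00)
32² + 1507*G = 32² + 1507*(66011/410) = 1024 + 99478577/410 = 99898417/410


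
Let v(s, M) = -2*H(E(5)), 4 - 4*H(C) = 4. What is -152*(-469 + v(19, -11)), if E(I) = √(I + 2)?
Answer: 71288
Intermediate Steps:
E(I) = √(2 + I)
H(C) = 0 (H(C) = 1 - ¼*4 = 1 - 1 = 0)
v(s, M) = 0 (v(s, M) = -2*0 = 0)
-152*(-469 + v(19, -11)) = -152*(-469 + 0) = -152*(-469) = 71288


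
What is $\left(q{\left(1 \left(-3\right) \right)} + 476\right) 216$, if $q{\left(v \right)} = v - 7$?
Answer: $100656$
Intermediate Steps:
$q{\left(v \right)} = -7 + v$
$\left(q{\left(1 \left(-3\right) \right)} + 476\right) 216 = \left(\left(-7 + 1 \left(-3\right)\right) + 476\right) 216 = \left(\left(-7 - 3\right) + 476\right) 216 = \left(-10 + 476\right) 216 = 466 \cdot 216 = 100656$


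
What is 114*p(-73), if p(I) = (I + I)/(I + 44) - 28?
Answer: -75924/29 ≈ -2618.1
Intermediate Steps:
p(I) = -28 + 2*I/(44 + I) (p(I) = (2*I)/(44 + I) - 28 = 2*I/(44 + I) - 28 = -28 + 2*I/(44 + I))
114*p(-73) = 114*(2*(-616 - 13*(-73))/(44 - 73)) = 114*(2*(-616 + 949)/(-29)) = 114*(2*(-1/29)*333) = 114*(-666/29) = -75924/29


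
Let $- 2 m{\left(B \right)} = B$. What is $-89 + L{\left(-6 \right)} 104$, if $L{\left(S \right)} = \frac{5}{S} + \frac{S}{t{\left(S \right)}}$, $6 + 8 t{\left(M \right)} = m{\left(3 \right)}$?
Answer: $\frac{7349}{15} \approx 489.93$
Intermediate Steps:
$m{\left(B \right)} = - \frac{B}{2}$
$t{\left(M \right)} = - \frac{15}{16}$ ($t{\left(M \right)} = - \frac{3}{4} + \frac{\left(- \frac{1}{2}\right) 3}{8} = - \frac{3}{4} + \frac{1}{8} \left(- \frac{3}{2}\right) = - \frac{3}{4} - \frac{3}{16} = - \frac{15}{16}$)
$L{\left(S \right)} = \frac{5}{S} - \frac{16 S}{15}$ ($L{\left(S \right)} = \frac{5}{S} + \frac{S}{- \frac{15}{16}} = \frac{5}{S} + S \left(- \frac{16}{15}\right) = \frac{5}{S} - \frac{16 S}{15}$)
$-89 + L{\left(-6 \right)} 104 = -89 + \left(\frac{5}{-6} - - \frac{32}{5}\right) 104 = -89 + \left(5 \left(- \frac{1}{6}\right) + \frac{32}{5}\right) 104 = -89 + \left(- \frac{5}{6} + \frac{32}{5}\right) 104 = -89 + \frac{167}{30} \cdot 104 = -89 + \frac{8684}{15} = \frac{7349}{15}$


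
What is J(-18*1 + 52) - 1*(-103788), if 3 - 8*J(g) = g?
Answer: 830273/8 ≈ 1.0378e+5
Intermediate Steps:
J(g) = 3/8 - g/8
J(-18*1 + 52) - 1*(-103788) = (3/8 - (-18*1 + 52)/8) - 1*(-103788) = (3/8 - (-18 + 52)/8) + 103788 = (3/8 - ⅛*34) + 103788 = (3/8 - 17/4) + 103788 = -31/8 + 103788 = 830273/8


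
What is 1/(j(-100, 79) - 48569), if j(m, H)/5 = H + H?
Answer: -1/47779 ≈ -2.0930e-5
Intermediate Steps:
j(m, H) = 10*H (j(m, H) = 5*(H + H) = 5*(2*H) = 10*H)
1/(j(-100, 79) - 48569) = 1/(10*79 - 48569) = 1/(790 - 48569) = 1/(-47779) = -1/47779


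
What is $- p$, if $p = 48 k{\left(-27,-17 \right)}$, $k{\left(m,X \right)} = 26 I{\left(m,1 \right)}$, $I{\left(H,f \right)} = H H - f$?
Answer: $-908544$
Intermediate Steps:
$I{\left(H,f \right)} = H^{2} - f$
$k{\left(m,X \right)} = -26 + 26 m^{2}$ ($k{\left(m,X \right)} = 26 \left(m^{2} - 1\right) = 26 \left(-1 + m^{2}\right) = -26 + 26 m^{2}$)
$p = 908544$ ($p = 48 \left(-26 + 26 \left(-27\right)^{2}\right) = 48 \left(-26 + 26 \cdot 729\right) = 48 \left(-26 + 18954\right) = 48 \cdot 18928 = 908544$)
$- p = \left(-1\right) 908544 = -908544$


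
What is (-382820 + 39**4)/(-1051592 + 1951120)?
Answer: 275803/128504 ≈ 2.1463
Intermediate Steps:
(-382820 + 39**4)/(-1051592 + 1951120) = (-382820 + 2313441)/899528 = 1930621*(1/899528) = 275803/128504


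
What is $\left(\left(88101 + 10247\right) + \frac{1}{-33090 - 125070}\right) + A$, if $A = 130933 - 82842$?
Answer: $\frac{23160792239}{158160} \approx 1.4644 \cdot 10^{5}$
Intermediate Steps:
$A = 48091$
$\left(\left(88101 + 10247\right) + \frac{1}{-33090 - 125070}\right) + A = \left(\left(88101 + 10247\right) + \frac{1}{-33090 - 125070}\right) + 48091 = \left(98348 + \frac{1}{-158160}\right) + 48091 = \left(98348 - \frac{1}{158160}\right) + 48091 = \frac{15554719679}{158160} + 48091 = \frac{23160792239}{158160}$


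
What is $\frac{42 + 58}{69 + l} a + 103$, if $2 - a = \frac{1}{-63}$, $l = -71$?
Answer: $\frac{139}{63} \approx 2.2063$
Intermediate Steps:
$a = \frac{127}{63}$ ($a = 2 - \frac{1}{-63} = 2 - - \frac{1}{63} = 2 + \frac{1}{63} = \frac{127}{63} \approx 2.0159$)
$\frac{42 + 58}{69 + l} a + 103 = \frac{42 + 58}{69 - 71} \cdot \frac{127}{63} + 103 = \frac{100}{-2} \cdot \frac{127}{63} + 103 = 100 \left(- \frac{1}{2}\right) \frac{127}{63} + 103 = \left(-50\right) \frac{127}{63} + 103 = - \frac{6350}{63} + 103 = \frac{139}{63}$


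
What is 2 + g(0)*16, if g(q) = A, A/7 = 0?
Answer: 2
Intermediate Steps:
A = 0 (A = 7*0 = 0)
g(q) = 0
2 + g(0)*16 = 2 + 0*16 = 2 + 0 = 2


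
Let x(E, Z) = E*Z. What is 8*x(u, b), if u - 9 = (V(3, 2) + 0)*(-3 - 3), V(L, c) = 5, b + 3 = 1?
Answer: 336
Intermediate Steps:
b = -2 (b = -3 + 1 = -2)
u = -21 (u = 9 + (5 + 0)*(-3 - 3) = 9 + 5*(-6) = 9 - 30 = -21)
8*x(u, b) = 8*(-21*(-2)) = 8*42 = 336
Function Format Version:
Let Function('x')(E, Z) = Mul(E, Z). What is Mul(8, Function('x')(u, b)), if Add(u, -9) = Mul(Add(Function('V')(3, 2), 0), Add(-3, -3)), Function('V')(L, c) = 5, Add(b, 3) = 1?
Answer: 336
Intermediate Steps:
b = -2 (b = Add(-3, 1) = -2)
u = -21 (u = Add(9, Mul(Add(5, 0), Add(-3, -3))) = Add(9, Mul(5, -6)) = Add(9, -30) = -21)
Mul(8, Function('x')(u, b)) = Mul(8, Mul(-21, -2)) = Mul(8, 42) = 336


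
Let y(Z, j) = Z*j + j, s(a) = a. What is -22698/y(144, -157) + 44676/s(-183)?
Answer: -337631802/1388665 ≈ -243.13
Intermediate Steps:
y(Z, j) = j + Z*j
-22698/y(144, -157) + 44676/s(-183) = -22698*(-1/(157*(1 + 144))) + 44676/(-183) = -22698/((-157*145)) + 44676*(-1/183) = -22698/(-22765) - 14892/61 = -22698*(-1/22765) - 14892/61 = 22698/22765 - 14892/61 = -337631802/1388665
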